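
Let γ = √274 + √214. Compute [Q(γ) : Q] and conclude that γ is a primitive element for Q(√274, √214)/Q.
[Q(γ) : Q] = 4 (equivalently, Q(γ) = Q(√274, √214))

Obviously Q(γ) ⊆ Q(√274, √214), and [Q(√274, √214):Q] = 4 (since 274, 214 are distinct squarefree integers > 1 with 58636 not a perfect square). To show equality we compute the minimal polynomial of γ. From γ = √274 + √214: γ^2 = 274 + 2√(58636) + 214 = 488 + 2√(58636), so γ^2 - 488 = 2√(58636); squaring, (γ^2 - 488)^2 = 4·58636, i.e. γ^4 - 976γ^2 + 238144 - 234544 = 0, i.e. γ^4 - 976γ^2 + 3600 = 0. So γ is a root of x^4 - 976x^2 + 3600. This polynomial is irreducible over Q: it has no rational root (each ±√274 ± √214 is irrational), and any factorization into two quadratics over Q would force √(58636) ∈ Q (pairing opposite roots) or √274, √214 ∈ Q (other pairings), all impossible. Hence [Q(γ):Q] = 4 = [Q(√274, √214):Q], so Q(γ) = Q(√274, √214).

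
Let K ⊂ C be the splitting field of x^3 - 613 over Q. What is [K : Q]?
[K : Q] = 6

The roots of x^3 - 613 are ∛613, ω∛613, ω^2∛613 where ω = e^(2πi/3) is a primitive cube root of unity, so K = Q(∛613, ω). Now [Q(∛613):Q] = 3 (since 613 is not a perfect cube, x^3 - 613 is irreducible) and [Q(ω):Q] = 2. Both 2 and 3 divide [K:Q], and [K:Q] ≤ 3·2 = 6, so [K:Q] = 6. (Equivalently: Q(∛613) ⊂ R but ω ∉ R, so [K : Q(∛613)] = 2.)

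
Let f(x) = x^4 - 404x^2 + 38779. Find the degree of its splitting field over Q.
[K : Q] = 4

Solving the quadratic in x^2: x^2 = (404 ± √(404^2 - 4·38779))/2 = (404 ± √8100)/2 = (404 ± 90)/2, giving x^2 = 247 or x^2 = 157. So f(x) = (x^2 - 247)(x^2 - 157) and the roots of f are ±√247, ±√157. Hence the splitting field is K = Q(√247, √157). Since 247 and 157 are distinct squarefree integers > 1, their product 38779 is not a perfect square, so √157 ∉ Q(√247). By the tower law [K:Q] = [Q(√247,√157):Q(√247)] · [Q(√247):Q] = 2 · 2 = 4.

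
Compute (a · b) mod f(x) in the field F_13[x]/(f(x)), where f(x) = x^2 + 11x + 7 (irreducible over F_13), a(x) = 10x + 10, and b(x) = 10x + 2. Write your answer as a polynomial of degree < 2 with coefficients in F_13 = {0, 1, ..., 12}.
a · b ≡ 8x + 9 (mod f(x))

Multiply in F_13[x]: a(x)·b(x) = (10x + 10)·(10x + 2) = 9x^2 + 3x + 7. This has degree ≥ 2, so divide by f(x) over F_13: 9x^2 + 3x + 7 = (9)·(x^2 + 11x + 7) + (8x + 9). Hence a·b ≡ 8x + 9 (mod f). (F_13[x]/(f) is a field with 13^2 = 169 elements since f is irreducible of degree 2.)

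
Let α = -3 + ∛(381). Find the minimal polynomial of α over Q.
m_α(x) = x^3 + 9x^2 + 27x - 354

Set β = α + 3 = ∛(381), so β^3 = 381. Then (α + 3)^3 - 381 = 0, i.e. α is a root of g(x) = (x + 3)^3 - 381 = x^3 + 9x^2 + 27x - 354. Since g(x) = h(x + 3) where h(x) = x^3 - 381, and h is irreducible over Q (because 381 is not a perfect cube, so h has no rational root, and a monic cubic with no rational root is irreducible), g is also irreducible (irreducibility is preserved under the substitution x → x + 3). Hence m_α(x) = x^3 + 9x^2 + 27x - 354.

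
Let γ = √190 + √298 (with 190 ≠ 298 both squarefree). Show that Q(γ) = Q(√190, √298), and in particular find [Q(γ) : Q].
[Q(γ) : Q] = 4 (equivalently, Q(γ) = Q(√190, √298))

Obviously Q(γ) ⊆ Q(√190, √298), and [Q(√190, √298):Q] = 4 (since 190, 298 are distinct squarefree integers > 1 with 56620 not a perfect square). To show equality we compute the minimal polynomial of γ. From γ = √190 + √298: γ^2 = 190 + 2√(56620) + 298 = 488 + 2√(56620), so γ^2 - 488 = 2√(56620); squaring, (γ^2 - 488)^2 = 4·56620, i.e. γ^4 - 976γ^2 + 238144 - 226480 = 0, i.e. γ^4 - 976γ^2 + 11664 = 0. So γ is a root of x^4 - 976x^2 + 11664. This polynomial is irreducible over Q: it has no rational root (each ±√190 ± √298 is irrational), and any factorization into two quadratics over Q would force √(56620) ∈ Q (pairing opposite roots) or √190, √298 ∈ Q (other pairings), all impossible. Hence [Q(γ):Q] = 4 = [Q(√190, √298):Q], so Q(γ) = Q(√190, √298).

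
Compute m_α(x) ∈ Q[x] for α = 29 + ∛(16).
m_α(x) = x^3 - 87x^2 + 2523x - 24405

Set β = α - 29 = ∛(16), so β^3 = 16. Then (α - 29)^3 - 16 = 0, i.e. α is a root of g(x) = (x - 29)^3 - 16 = x^3 - 87x^2 + 2523x - 24405. Since g(x) = h(x - 29) where h(x) = x^3 - 16, and h is irreducible over Q (because 16 is not a perfect cube, so h has no rational root, and a monic cubic with no rational root is irreducible), g is also irreducible (irreducibility is preserved under the substitution x → x - 29). Hence m_α(x) = x^3 - 87x^2 + 2523x - 24405.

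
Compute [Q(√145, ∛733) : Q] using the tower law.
[Q(√145, ∛733) : Q] = 6

Let L = Q(√145, ∛733). Since Q(√145) ⊂ L and [Q(√145):Q] = 2, the tower law gives 2 | [L:Q]. Likewise Q(∛733) ⊂ L with [Q(∛733):Q] = 3 (because 733 is not a perfect cube), so 3 | [L:Q]. As gcd(2,3) = 1, [L:Q] is divisible by 6. Conversely L is generated over Q by √145 and ∛733, so [L:Q] ≤ 2·3 = 6. Therefore [Q(√145, ∛733) : Q] = 6.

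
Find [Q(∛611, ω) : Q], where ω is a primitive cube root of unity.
[Q(∛611, ω) : Q] = 6

[Q(∛611):Q] = 3 (min poly x^3 - 611, irreducible since 611 is not a perfect cube). [Q(ω):Q] = 2 (min poly x^2 + x + 1). Since Q(∛611) ⊂ R and ω ∉ R, we have ω ∉ Q(∛611), so x^2 + x + 1 remains irreducible over Q(∛611) and [Q(∛611, ω) : Q(∛611)] = 2. By the tower law, [Q(∛611, ω) : Q] = 3 · 2 = 6. (In fact Q(∛611, ω) is the splitting field of x^3 - 611 over Q.)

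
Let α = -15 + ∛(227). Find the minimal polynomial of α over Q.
m_α(x) = x^3 + 45x^2 + 675x + 3148

Set β = α + 15 = ∛(227), so β^3 = 227. Then (α + 15)^3 - 227 = 0, i.e. α is a root of g(x) = (x + 15)^3 - 227 = x^3 + 45x^2 + 675x + 3148. Since g(x) = h(x + 15) where h(x) = x^3 - 227, and h is irreducible over Q (because 227 is not a perfect cube, so h has no rational root, and a monic cubic with no rational root is irreducible), g is also irreducible (irreducibility is preserved under the substitution x → x + 15). Hence m_α(x) = x^3 + 45x^2 + 675x + 3148.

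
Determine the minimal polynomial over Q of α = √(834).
m_α(x) = x^2 - 834

α satisfies α^2 - 834 = 0, so x^2 - 834 annihilates α. Since d = 834 is squarefree and ≠ 1, it is not a perfect square in Q, so x^2 - 834 has no rational root and is therefore irreducible over Q (a degree-2 polynomial over a field is irreducible iff it has no root). Hence m_α(x) = x^2 - 834.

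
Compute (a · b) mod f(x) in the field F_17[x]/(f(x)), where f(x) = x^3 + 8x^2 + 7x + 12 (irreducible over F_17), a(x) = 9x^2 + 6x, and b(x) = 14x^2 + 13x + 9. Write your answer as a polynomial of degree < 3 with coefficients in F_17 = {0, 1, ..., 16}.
a · b ≡ 4x^2 + 9x + 11 (mod f(x))

Multiply in F_17[x]: a(x)·b(x) = (9x^2 + 6x)·(14x^2 + 13x + 9) = 7x^4 + 14x^3 + 6x^2 + 3x. This has degree ≥ 3, so divide by f(x) over F_17: 7x^4 + 14x^3 + 6x^2 + 3x = (7x + 9)·(x^3 + 8x^2 + 7x + 12) + (4x^2 + 9x + 11). Hence a·b ≡ 4x^2 + 9x + 11 (mod f). (F_17[x]/(f) is a field with 17^3 = 4913 elements since f is irreducible of degree 3.)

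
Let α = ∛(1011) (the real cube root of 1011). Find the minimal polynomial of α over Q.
m_α(x) = x^3 - 1011

α satisfies α^3 = 1011, so x^3 - 1011 annihilates α. By the rational root test, a rational root p/q (in lowest terms) of x^3 - 1011 would satisfy p^3 = 1011 q^3, forcing q = 1 and p^3 = 1011; but 1011 is not a perfect cube, contradiction. A monic cubic over Q with no rational root is irreducible (any nontrivial factorization would include a linear factor). Hence x^3 - 1011 is the minimal polynomial of α, and in particular [Q(α):Q] = 3.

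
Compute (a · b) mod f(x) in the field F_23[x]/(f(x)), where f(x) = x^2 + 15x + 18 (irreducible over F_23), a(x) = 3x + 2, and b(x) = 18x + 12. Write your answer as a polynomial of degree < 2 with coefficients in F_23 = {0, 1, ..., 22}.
a · b ≡ 21x + 18 (mod f(x))

Multiply in F_23[x]: a(x)·b(x) = (3x + 2)·(18x + 12) = 8x^2 + 3x + 1. This has degree ≥ 2, so divide by f(x) over F_23: 8x^2 + 3x + 1 = (8)·(x^2 + 15x + 18) + (21x + 18). Hence a·b ≡ 21x + 18 (mod f). (F_23[x]/(f) is a field with 23^2 = 529 elements since f is irreducible of degree 2.)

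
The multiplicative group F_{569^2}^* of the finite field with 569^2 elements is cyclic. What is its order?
|F_{569^2}^*| = 323760

F_{569^2} has 569^2 = 323761 elements; its multiplicative group consists of all nonzero elements, so |F_{569^2}^*| = 323761 - 1 = 323760. (It is cyclic since any finite subgroup of the multiplicative group of a field is cyclic.)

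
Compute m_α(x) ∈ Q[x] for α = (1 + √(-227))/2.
m_α(x) = x^2 - x + 57

From 2α - 1 = √(-227), squaring gives (2α - 1)^2 = -227, i.e. 4α^2 - 4α + 1 = -227, so α^2 - α + (1 + 227)/4 = 0. Since -227 ≡ 1 (mod 4), (1 + 227)/4 = 57 ∈ Z. The polynomial x^2 - x + 57 has discriminant 1 - 4·(57) = -227, which is not a perfect square in Q (d = -227 is squarefree and ≠ 1), so x^2 - x + 57 is irreducible over Q. It is the minimal polynomial of α.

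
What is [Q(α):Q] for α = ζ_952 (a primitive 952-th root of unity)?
[Q(α):Q] = 384

The minimal polynomial of ζ_952 over Q is the 952-th cyclotomic polynomial Φ_952(x), which is irreducible over Q and has degree φ(952) = 384. Hence [Q(α):Q] = φ(952) = 384.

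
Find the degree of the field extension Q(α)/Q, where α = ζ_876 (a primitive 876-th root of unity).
[Q(α):Q] = 288

The minimal polynomial of ζ_876 over Q is the 876-th cyclotomic polynomial Φ_876(x), which is irreducible over Q and has degree φ(876) = 288. Hence [Q(α):Q] = φ(876) = 288.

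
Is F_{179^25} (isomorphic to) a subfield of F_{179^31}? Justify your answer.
No: F_{179^25} is not a subfield of F_{179^31}

F_{p^m} embeds in F_{p^n} iff m | n. Here 25 ∤ 31 (since 31 = 1·25 + 6 with remainder 6 ≠ 0), so F_{179^25} is not a subfield of F_{179^31}. Equivalently: if it were, the tower law would give 25 = [F_{179^25}:F_179] dividing [F_{179^31}:F_179] = 31, contradiction.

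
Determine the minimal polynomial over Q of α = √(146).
m_α(x) = x^2 - 146

α satisfies α^2 - 146 = 0, so x^2 - 146 annihilates α. Since d = 146 is squarefree and ≠ 1, it is not a perfect square in Q, so x^2 - 146 has no rational root and is therefore irreducible over Q (a degree-2 polynomial over a field is irreducible iff it has no root). Hence m_α(x) = x^2 - 146.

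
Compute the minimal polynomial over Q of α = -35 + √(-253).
m_α(x) = x^2 + 70x + 1478

From α + 35 = √(-253), squaring gives (α + 35)^2 = -253, i.e. α^2 + 70α + 1225 = -253, so α^2 + 70α + 1478 = 0. The discriminant of x^2 + 70x + 1478 is (70)^2 - 4·(1478) = 4900 - 5912 = -1012, and 4·(-253) is not a perfect square in Q since -253 is squarefree and ≠ 1. Hence x^2 + 70x + 1478 is irreducible over Q and is the minimal polynomial of α.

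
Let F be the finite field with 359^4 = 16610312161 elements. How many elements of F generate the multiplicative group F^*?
There are φ(16610312160) = 4065030144 primitive elements

F_q^* is cyclic of order q - 1 = 16610312160. A cyclic group of order m has exactly φ(m) generators. Here m = 16610312160 = 2^5 · 3^2 · 5 · 13 · 179 · 4957, so the number of primitive elements is φ(16610312160) = 4065030144.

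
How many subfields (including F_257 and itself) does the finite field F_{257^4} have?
F_{257^4} has 3 subfields

The subfields of F_{p^n} are exactly the fields F_{p^d} for d | n (each is the fixed field of the unique index-d subgroup of Gal(F_{p^n}/F_p) ≅ Z/nZ). The divisors of n = 4 are {1, 2, 4}, giving 3 subfields: F_{257^1}, F_{257^2}, F_{257^4}.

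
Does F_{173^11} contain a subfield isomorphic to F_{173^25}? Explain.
No: F_{173^25} is not a subfield of F_{173^11}

F_{p^m} embeds in F_{p^n} iff m | n. Here 25 ∤ 11 (since 11 = 0·25 + 11 with remainder 11 ≠ 0), so F_{173^25} is not a subfield of F_{173^11}. Equivalently: if it were, the tower law would give 25 = [F_{173^25}:F_173] dividing [F_{173^11}:F_173] = 11, contradiction.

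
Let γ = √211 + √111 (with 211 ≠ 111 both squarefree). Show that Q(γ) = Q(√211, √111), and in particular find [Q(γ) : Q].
[Q(γ) : Q] = 4 (equivalently, Q(γ) = Q(√211, √111))

Obviously Q(γ) ⊆ Q(√211, √111), and [Q(√211, √111):Q] = 4 (since 211, 111 are distinct squarefree integers > 1 with 23421 not a perfect square). To show equality we compute the minimal polynomial of γ. From γ = √211 + √111: γ^2 = 211 + 2√(23421) + 111 = 322 + 2√(23421), so γ^2 - 322 = 2√(23421); squaring, (γ^2 - 322)^2 = 4·23421, i.e. γ^4 - 644γ^2 + 103684 - 93684 = 0, i.e. γ^4 - 644γ^2 + 10000 = 0. So γ is a root of x^4 - 644x^2 + 10000. This polynomial is irreducible over Q: it has no rational root (each ±√211 ± √111 is irrational), and any factorization into two quadratics over Q would force √(23421) ∈ Q (pairing opposite roots) or √211, √111 ∈ Q (other pairings), all impossible. Hence [Q(γ):Q] = 4 = [Q(√211, √111):Q], so Q(γ) = Q(√211, √111).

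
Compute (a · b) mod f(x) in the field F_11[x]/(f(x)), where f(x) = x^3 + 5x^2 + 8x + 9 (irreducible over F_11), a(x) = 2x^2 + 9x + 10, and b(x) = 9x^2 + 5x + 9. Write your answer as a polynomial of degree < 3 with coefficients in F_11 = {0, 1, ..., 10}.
a · b ≡ 4x^2 + 5x + 4 (mod f(x))

Multiply in F_11[x]: a(x)·b(x) = (2x^2 + 9x + 10)·(9x^2 + 5x + 9) = 7x^4 + 3x^3 + 10x^2 + 10x + 2. This has degree ≥ 3, so divide by f(x) over F_11: 7x^4 + 3x^3 + 10x^2 + 10x + 2 = (7x + 1)·(x^3 + 5x^2 + 8x + 9) + (4x^2 + 5x + 4). Hence a·b ≡ 4x^2 + 5x + 4 (mod f). (F_11[x]/(f) is a field with 11^3 = 1331 elements since f is irreducible of degree 3.)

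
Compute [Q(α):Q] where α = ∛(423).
[Q(α):Q] = 3

The minimal polynomial of α is x^3 - 423, irreducible over Q since 423 is not a perfect cube (so x^3 - 423 has no rational root). Hence [Q(α):Q] = deg(m_α) = 3.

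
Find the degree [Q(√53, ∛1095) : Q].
[Q(√53, ∛1095) : Q] = 6

Let L = Q(√53, ∛1095). Since Q(√53) ⊂ L and [Q(√53):Q] = 2, the tower law gives 2 | [L:Q]. Likewise Q(∛1095) ⊂ L with [Q(∛1095):Q] = 3 (because 1095 is not a perfect cube), so 3 | [L:Q]. As gcd(2,3) = 1, [L:Q] is divisible by 6. Conversely L is generated over Q by √53 and ∛1095, so [L:Q] ≤ 2·3 = 6. Therefore [Q(√53, ∛1095) : Q] = 6.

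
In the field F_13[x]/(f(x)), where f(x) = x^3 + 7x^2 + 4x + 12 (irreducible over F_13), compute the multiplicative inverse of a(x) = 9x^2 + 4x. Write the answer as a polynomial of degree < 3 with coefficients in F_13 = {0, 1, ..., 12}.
a(x)^(-1) ≡ 5x^2 + 4x + 6 (mod f(x))

Since f is irreducible over F_13, F_13[x]/(f) is a field and a(x) ≠ 0 has an inverse. Apply the extended Euclidean algorithm to f(x) and a(x) in F_13[x]: f(x) = (3x + 11)·a(x) + (12x + 12);  a(x) = (4x + 5)·(12x + 12) + (5). The last nonzero remainder is the constant 5 = gcd(f, a) in F_13. Back-substituting through the division chain expresses 5 = s(x)·a(x) + t(x)·f(x) with s(x) ≡ 12x^2 + 7x + 4 (mod f), so (12x^2 + 7x + 4)·a(x) ≡ 5 (mod f). Multiplying by 5^(-1) ≡ 8 in F_13 gives a(x)^(-1) ≡ 8·(12x^2 + 7x + 4) ≡ 5x^2 + 4x + 6 (mod f). Check: (9x^2 + 4x)·(5x^2 + 4x + 6) = 6x^4 + 4x^3 + 5x^2 + 11x ≡ 1 (mod x^3 + 7x^2 + 4x + 12).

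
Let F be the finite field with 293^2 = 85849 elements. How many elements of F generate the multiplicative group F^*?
There are φ(85848) = 24192 primitive elements

F_q^* is cyclic of order q - 1 = 85848. A cyclic group of order m has exactly φ(m) generators. Here m = 85848 = 2^3 · 3 · 7^2 · 73, so the number of primitive elements is φ(85848) = 24192.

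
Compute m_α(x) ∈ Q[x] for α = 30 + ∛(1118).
m_α(x) = x^3 - 90x^2 + 2700x - 28118

Set β = α - 30 = ∛(1118), so β^3 = 1118. Then (α - 30)^3 - 1118 = 0, i.e. α is a root of g(x) = (x - 30)^3 - 1118 = x^3 - 90x^2 + 2700x - 28118. Since g(x) = h(x - 30) where h(x) = x^3 - 1118, and h is irreducible over Q (because 1118 is not a perfect cube, so h has no rational root, and a monic cubic with no rational root is irreducible), g is also irreducible (irreducibility is preserved under the substitution x → x - 30). Hence m_α(x) = x^3 - 90x^2 + 2700x - 28118.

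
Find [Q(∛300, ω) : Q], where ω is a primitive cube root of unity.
[Q(∛300, ω) : Q] = 6

[Q(∛300):Q] = 3 (min poly x^3 - 300, irreducible since 300 is not a perfect cube). [Q(ω):Q] = 2 (min poly x^2 + x + 1). Since Q(∛300) ⊂ R and ω ∉ R, we have ω ∉ Q(∛300), so x^2 + x + 1 remains irreducible over Q(∛300) and [Q(∛300, ω) : Q(∛300)] = 2. By the tower law, [Q(∛300, ω) : Q] = 3 · 2 = 6. (In fact Q(∛300, ω) is the splitting field of x^3 - 300 over Q.)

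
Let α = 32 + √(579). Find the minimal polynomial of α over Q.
m_α(x) = x^2 - 64x + 445

From α - 32 = √(579), squaring gives (α - 32)^2 = 579, i.e. α^2 - 64α + 1024 = 579, so α^2 - 64α + 445 = 0. The discriminant of x^2 - 64x + 445 is (-64)^2 - 4·(445) = 4096 - 1780 = 2316, and 4·(579) is not a perfect square in Q since 579 is squarefree and ≠ 1. Hence x^2 - 64x + 445 is irreducible over Q and is the minimal polynomial of α.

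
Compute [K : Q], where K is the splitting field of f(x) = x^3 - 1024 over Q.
[K : Q] = 6

The roots of x^3 - 1024 are ∛1024, ω∛1024, ω^2∛1024 where ω = e^(2πi/3) is a primitive cube root of unity, so K = Q(∛1024, ω). Now [Q(∛1024):Q] = 3 (since 1024 is not a perfect cube, x^3 - 1024 is irreducible) and [Q(ω):Q] = 2. Both 2 and 3 divide [K:Q], and [K:Q] ≤ 3·2 = 6, so [K:Q] = 6. (Equivalently: Q(∛1024) ⊂ R but ω ∉ R, so [K : Q(∛1024)] = 2.)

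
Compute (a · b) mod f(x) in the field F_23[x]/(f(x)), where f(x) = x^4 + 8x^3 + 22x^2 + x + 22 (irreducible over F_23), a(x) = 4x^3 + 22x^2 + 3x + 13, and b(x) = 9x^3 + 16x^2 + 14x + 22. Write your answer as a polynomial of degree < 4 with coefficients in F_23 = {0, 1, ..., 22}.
a · b ≡ 12x^3 + 3x^2 + 3x + 22 (mod f(x))

Multiply in F_23[x]: a(x)·b(x) = (4x^3 + 22x^2 + 3x + 13)·(9x^3 + 16x^2 + 14x + 22) = 13x^6 + 9x^5 + 21x^4 + 9x^3 + 21x^2 + 18x + 10. This has degree ≥ 4, so divide by f(x) over F_23: 13x^6 + 9x^5 + 21x^4 + 9x^3 + 21x^2 + 18x + 10 = (13x^2 + 20x + 12)·(x^4 + 8x^3 + 22x^2 + x + 22) + (12x^3 + 3x^2 + 3x + 22). Hence a·b ≡ 12x^3 + 3x^2 + 3x + 22 (mod f). (F_23[x]/(f) is a field with 23^4 = 279841 elements since f is irreducible of degree 4.)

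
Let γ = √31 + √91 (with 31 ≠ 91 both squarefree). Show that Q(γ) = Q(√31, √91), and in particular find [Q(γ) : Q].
[Q(γ) : Q] = 4 (equivalently, Q(γ) = Q(√31, √91))

Obviously Q(γ) ⊆ Q(√31, √91), and [Q(√31, √91):Q] = 4 (since 31, 91 are distinct squarefree integers > 1 with 2821 not a perfect square). To show equality we compute the minimal polynomial of γ. From γ = √31 + √91: γ^2 = 31 + 2√(2821) + 91 = 122 + 2√(2821), so γ^2 - 122 = 2√(2821); squaring, (γ^2 - 122)^2 = 4·2821, i.e. γ^4 - 244γ^2 + 14884 - 11284 = 0, i.e. γ^4 - 244γ^2 + 3600 = 0. So γ is a root of x^4 - 244x^2 + 3600. This polynomial is irreducible over Q: it has no rational root (each ±√31 ± √91 is irrational), and any factorization into two quadratics over Q would force √(2821) ∈ Q (pairing opposite roots) or √31, √91 ∈ Q (other pairings), all impossible. Hence [Q(γ):Q] = 4 = [Q(√31, √91):Q], so Q(γ) = Q(√31, √91).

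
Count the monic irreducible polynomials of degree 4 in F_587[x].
There are 29681862798 monic irreducible polynomials of degree 4 over F_587

Each element of F_{587^4} that lies in no proper subfield is a root of exactly one monic irreducible of degree 4 over F_587, and each such polynomial has 4 distinct roots in F_{587^4}. By Möbius inversion the count is N_587(4) = (1/4) Σ_{d|4} μ(4/d) · 587^d = (1/4)(μ(4)·587^1 + μ(2)·587^2 + μ(1)·587^4) = 118727451192/4 = 29681862798.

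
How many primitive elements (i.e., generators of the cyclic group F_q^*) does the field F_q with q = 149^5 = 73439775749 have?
There are φ(73439775748) = 35521200000 primitive elements

F_q^* is cyclic of order q - 1 = 73439775748. A cyclic group of order m has exactly φ(m) generators. Here m = 73439775748 = 2^2 · 37 · 251 · 691 · 2861, so the number of primitive elements is φ(73439775748) = 35521200000.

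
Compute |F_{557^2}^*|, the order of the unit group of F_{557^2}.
|F_{557^2}^*| = 310248

F_{557^2} has 557^2 = 310249 elements; its multiplicative group consists of all nonzero elements, so |F_{557^2}^*| = 310249 - 1 = 310248. (It is cyclic since any finite subgroup of the multiplicative group of a field is cyclic.)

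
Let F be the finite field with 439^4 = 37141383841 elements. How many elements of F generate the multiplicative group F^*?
There are φ(37141383840) = 8813445120 primitive elements

F_q^* is cyclic of order q - 1 = 37141383840. A cyclic group of order m has exactly φ(m) generators. Here m = 37141383840 = 2^5 · 3 · 5 · 11 · 73 · 173 · 557, so the number of primitive elements is φ(37141383840) = 8813445120.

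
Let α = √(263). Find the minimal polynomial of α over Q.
m_α(x) = x^2 - 263

α satisfies α^2 - 263 = 0, so x^2 - 263 annihilates α. Since d = 263 is squarefree and ≠ 1, it is not a perfect square in Q, so x^2 - 263 has no rational root and is therefore irreducible over Q (a degree-2 polynomial over a field is irreducible iff it has no root). Hence m_α(x) = x^2 - 263.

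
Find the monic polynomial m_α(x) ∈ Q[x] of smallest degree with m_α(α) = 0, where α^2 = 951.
m_α(x) = x^2 - 951

α satisfies α^2 - 951 = 0, so x^2 - 951 annihilates α. Since d = 951 is squarefree and ≠ 1, it is not a perfect square in Q, so x^2 - 951 has no rational root and is therefore irreducible over Q (a degree-2 polynomial over a field is irreducible iff it has no root). Hence m_α(x) = x^2 - 951.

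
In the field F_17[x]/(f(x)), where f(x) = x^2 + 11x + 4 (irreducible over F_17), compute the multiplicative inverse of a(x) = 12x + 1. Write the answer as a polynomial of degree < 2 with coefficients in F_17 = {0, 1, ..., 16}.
a(x)^(-1) ≡ 13x + 13 (mod f(x))

Since f is irreducible over F_17, F_17[x]/(f) is a field and a(x) ≠ 0 has an inverse. Apply the extended Euclidean algorithm to f(x) and a(x) in F_17[x]: f(x) = (10x + 10)·a(x) + (11). The last nonzero remainder is the constant 11 = gcd(f, a) in F_17. Back-substituting through the division chain expresses 11 = s(x)·a(x) + t(x)·f(x) with s(x) ≡ 7x + 7 (mod f), so (7x + 7)·a(x) ≡ 11 (mod f). Multiplying by 11^(-1) ≡ 14 in F_17 gives a(x)^(-1) ≡ 14·(7x + 7) ≡ 13x + 13 (mod f). Check: (12x + 1)·(13x + 13) = 3x^2 + 16x + 13 ≡ 1 (mod x^2 + 11x + 4).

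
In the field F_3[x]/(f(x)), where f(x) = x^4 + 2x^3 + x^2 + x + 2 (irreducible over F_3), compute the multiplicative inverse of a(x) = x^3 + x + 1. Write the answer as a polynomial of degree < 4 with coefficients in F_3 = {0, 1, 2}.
a(x)^(-1) ≡ x^3 + 2x^2 + x (mod f(x))

Since f is irreducible over F_3, F_3[x]/(f) is a field and a(x) ≠ 0 has an inverse. Apply the extended Euclidean algorithm to f(x) and a(x) in F_3[x]: f(x) = (x + 2)·a(x) + (x);  a(x) = (x^2 + 1)·(x) + (1). The last nonzero remainder is the constant 1 = gcd(f, a) in F_3. Back-substituting through the division chain expresses 1 = s(x)·a(x) + t(x)·f(x) with s(x) ≡ x^3 + 2x^2 + x (mod f), so a(x)^(-1) ≡ s(x) = x^3 + 2x^2 + x (mod f). Check: (x^3 + x + 1)·(x^3 + 2x^2 + x) = x^6 + 2x^5 + 2x^4 + x ≡ 1 (mod x^4 + 2x^3 + x^2 + x + 2).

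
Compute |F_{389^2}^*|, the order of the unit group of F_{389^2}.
|F_{389^2}^*| = 151320

F_{389^2} has 389^2 = 151321 elements; its multiplicative group consists of all nonzero elements, so |F_{389^2}^*| = 151321 - 1 = 151320. (It is cyclic since any finite subgroup of the multiplicative group of a field is cyclic.)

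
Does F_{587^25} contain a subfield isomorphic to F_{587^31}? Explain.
No: F_{587^31} is not a subfield of F_{587^25}

F_{p^m} embeds in F_{p^n} iff m | n. Here 31 ∤ 25 (since 25 = 0·31 + 25 with remainder 25 ≠ 0), so F_{587^31} is not a subfield of F_{587^25}. Equivalently: if it were, the tower law would give 31 = [F_{587^31}:F_587] dividing [F_{587^25}:F_587] = 25, contradiction.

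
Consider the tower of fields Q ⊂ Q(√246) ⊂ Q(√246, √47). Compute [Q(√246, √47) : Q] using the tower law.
[Q(√246, √47) : Q] = 4

[Q(√246):Q] = 2 (min poly x^2 - 246, irreducible since 246 is squarefree > 1). For the top step, suppose √47 ∈ Q(√246), say √47 = c + d√246 with c, d ∈ Q. Squaring: 47 = c^2 + 246d^2 + 2cd√246. Since √246 ∉ Q this forces 2cd = 0. If d = 0 then √47 = c ∈ Q, contradicting 47 squarefree > 1. If c = 0 then 47 = 246d^2, so 246·47 = (246d)^2 is a perfect square in Q — but 246·47 = 11562 is not a perfect square (since 246 and 47 are distinct squarefree integers). Contradiction. Hence √47 ∉ Q(√246), so x^2 - 47 stays irreducible over Q(√246) and [Q(√246, √47) : Q(√246)] = 2. By the tower law, [Q(√246, √47) : Q] = 2 · 2 = 4.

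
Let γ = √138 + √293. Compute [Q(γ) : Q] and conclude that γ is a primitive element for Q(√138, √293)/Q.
[Q(γ) : Q] = 4 (equivalently, Q(γ) = Q(√138, √293))

Obviously Q(γ) ⊆ Q(√138, √293), and [Q(√138, √293):Q] = 4 (since 138, 293 are distinct squarefree integers > 1 with 40434 not a perfect square). To show equality we compute the minimal polynomial of γ. From γ = √138 + √293: γ^2 = 138 + 2√(40434) + 293 = 431 + 2√(40434), so γ^2 - 431 = 2√(40434); squaring, (γ^2 - 431)^2 = 4·40434, i.e. γ^4 - 862γ^2 + 185761 - 161736 = 0, i.e. γ^4 - 862γ^2 + 24025 = 0. So γ is a root of x^4 - 862x^2 + 24025. This polynomial is irreducible over Q: it has no rational root (each ±√138 ± √293 is irrational), and any factorization into two quadratics over Q would force √(40434) ∈ Q (pairing opposite roots) or √138, √293 ∈ Q (other pairings), all impossible. Hence [Q(γ):Q] = 4 = [Q(√138, √293):Q], so Q(γ) = Q(√138, √293).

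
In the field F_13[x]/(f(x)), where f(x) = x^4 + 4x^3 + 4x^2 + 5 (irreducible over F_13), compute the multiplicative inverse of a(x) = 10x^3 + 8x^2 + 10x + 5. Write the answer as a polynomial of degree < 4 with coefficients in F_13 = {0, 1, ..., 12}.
a(x)^(-1) ≡ 11x^3 + 10x^2 + 11x + 5 (mod f(x))

Since f is irreducible over F_13, F_13[x]/(f) is a field and a(x) ≠ 0 has an inverse. Apply the extended Euclidean algorithm to f(x) and a(x) in F_13[x]: f(x) = (4x + 5)·a(x) + (2x^2 + 8x + 6);  a(x) = (5x + 10)·(2x^2 + 8x + 6) + (4x + 10);  (2x^2 + 8x + 6) = (7x + 4)·(4x + 10) + (5). The last nonzero remainder is the constant 5 = gcd(f, a) in F_13. Back-substituting through the division chain expresses 5 = s(x)·a(x) + t(x)·f(x) with s(x) ≡ 3x^3 + 11x^2 + 3x + 12 (mod f), so (3x^3 + 11x^2 + 3x + 12)·a(x) ≡ 5 (mod f). Multiplying by 5^(-1) ≡ 8 in F_13 gives a(x)^(-1) ≡ 8·(3x^3 + 11x^2 + 3x + 12) ≡ 11x^3 + 10x^2 + 11x + 5 (mod f). Check: (10x^3 + 8x^2 + 10x + 5)·(11x^3 + 10x^2 + 11x + 5) = 6x^6 + 6x^5 + x^4 + 7x^3 + 5x^2 + x + 12 ≡ 1 (mod x^4 + 4x^3 + 4x^2 + 5).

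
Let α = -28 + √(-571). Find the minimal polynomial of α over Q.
m_α(x) = x^2 + 56x + 1355

From α + 28 = √(-571), squaring gives (α + 28)^2 = -571, i.e. α^2 + 56α + 784 = -571, so α^2 + 56α + 1355 = 0. The discriminant of x^2 + 56x + 1355 is (56)^2 - 4·(1355) = 3136 - 5420 = -2284, and 4·(-571) is not a perfect square in Q since -571 is squarefree and ≠ 1. Hence x^2 + 56x + 1355 is irreducible over Q and is the minimal polynomial of α.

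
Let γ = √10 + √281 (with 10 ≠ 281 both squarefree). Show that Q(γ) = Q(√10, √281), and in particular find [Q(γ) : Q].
[Q(γ) : Q] = 4 (equivalently, Q(γ) = Q(√10, √281))

Obviously Q(γ) ⊆ Q(√10, √281), and [Q(√10, √281):Q] = 4 (since 10, 281 are distinct squarefree integers > 1 with 2810 not a perfect square). To show equality we compute the minimal polynomial of γ. From γ = √10 + √281: γ^2 = 10 + 2√(2810) + 281 = 291 + 2√(2810), so γ^2 - 291 = 2√(2810); squaring, (γ^2 - 291)^2 = 4·2810, i.e. γ^4 - 582γ^2 + 84681 - 11240 = 0, i.e. γ^4 - 582γ^2 + 73441 = 0. So γ is a root of x^4 - 582x^2 + 73441. This polynomial is irreducible over Q: it has no rational root (each ±√10 ± √281 is irrational), and any factorization into two quadratics over Q would force √(2810) ∈ Q (pairing opposite roots) or √10, √281 ∈ Q (other pairings), all impossible. Hence [Q(γ):Q] = 4 = [Q(√10, √281):Q], so Q(γ) = Q(√10, √281).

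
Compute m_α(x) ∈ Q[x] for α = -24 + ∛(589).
m_α(x) = x^3 + 72x^2 + 1728x + 13235

Set β = α + 24 = ∛(589), so β^3 = 589. Then (α + 24)^3 - 589 = 0, i.e. α is a root of g(x) = (x + 24)^3 - 589 = x^3 + 72x^2 + 1728x + 13235. Since g(x) = h(x + 24) where h(x) = x^3 - 589, and h is irreducible over Q (because 589 is not a perfect cube, so h has no rational root, and a monic cubic with no rational root is irreducible), g is also irreducible (irreducibility is preserved under the substitution x → x + 24). Hence m_α(x) = x^3 + 72x^2 + 1728x + 13235.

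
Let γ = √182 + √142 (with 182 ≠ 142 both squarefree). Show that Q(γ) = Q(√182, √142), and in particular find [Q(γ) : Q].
[Q(γ) : Q] = 4 (equivalently, Q(γ) = Q(√182, √142))

Obviously Q(γ) ⊆ Q(√182, √142), and [Q(√182, √142):Q] = 4 (since 182, 142 are distinct squarefree integers > 1 with 25844 not a perfect square). To show equality we compute the minimal polynomial of γ. From γ = √182 + √142: γ^2 = 182 + 2√(25844) + 142 = 324 + 2√(25844), so γ^2 - 324 = 2√(25844); squaring, (γ^2 - 324)^2 = 4·25844, i.e. γ^4 - 648γ^2 + 104976 - 103376 = 0, i.e. γ^4 - 648γ^2 + 1600 = 0. So γ is a root of x^4 - 648x^2 + 1600. This polynomial is irreducible over Q: it has no rational root (each ±√182 ± √142 is irrational), and any factorization into two quadratics over Q would force √(25844) ∈ Q (pairing opposite roots) or √182, √142 ∈ Q (other pairings), all impossible. Hence [Q(γ):Q] = 4 = [Q(√182, √142):Q], so Q(γ) = Q(√182, √142).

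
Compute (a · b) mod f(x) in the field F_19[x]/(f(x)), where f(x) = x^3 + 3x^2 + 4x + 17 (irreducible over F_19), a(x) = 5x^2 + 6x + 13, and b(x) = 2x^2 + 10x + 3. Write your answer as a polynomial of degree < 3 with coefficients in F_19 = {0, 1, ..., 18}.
a · b ≡ 3x^2 + 2x + 8 (mod f(x))

Multiply in F_19[x]: a(x)·b(x) = (5x^2 + 6x + 13)·(2x^2 + 10x + 3) = 10x^4 + 5x^3 + 6x^2 + 15x + 1. This has degree ≥ 3, so divide by f(x) over F_19: 10x^4 + 5x^3 + 6x^2 + 15x + 1 = (10x + 13)·(x^3 + 3x^2 + 4x + 17) + (3x^2 + 2x + 8). Hence a·b ≡ 3x^2 + 2x + 8 (mod f). (F_19[x]/(f) is a field with 19^3 = 6859 elements since f is irreducible of degree 3.)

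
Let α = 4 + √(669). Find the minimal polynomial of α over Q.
m_α(x) = x^2 - 8x - 653

From α - 4 = √(669), squaring gives (α - 4)^2 = 669, i.e. α^2 - 8α + 16 = 669, so α^2 - 8α - 653 = 0. The discriminant of x^2 - 8x - 653 is (-8)^2 - 4·(-653) = 64 + 2612 = 2676, and 4·(669) is not a perfect square in Q since 669 is squarefree and ≠ 1. Hence x^2 - 8x - 653 is irreducible over Q and is the minimal polynomial of α.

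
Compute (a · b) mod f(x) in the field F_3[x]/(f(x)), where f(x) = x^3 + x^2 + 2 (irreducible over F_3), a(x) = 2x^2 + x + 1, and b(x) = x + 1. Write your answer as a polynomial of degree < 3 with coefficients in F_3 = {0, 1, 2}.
a · b ≡ x^2 + 2x (mod f(x))

Multiply in F_3[x]: a(x)·b(x) = (2x^2 + x + 1)·(x + 1) = 2x^3 + 2x + 1. This has degree ≥ 3, so divide by f(x) over F_3: 2x^3 + 2x + 1 = (2)·(x^3 + x^2 + 2) + (x^2 + 2x). Hence a·b ≡ x^2 + 2x (mod f). (F_3[x]/(f) is a field with 3^3 = 27 elements since f is irreducible of degree 3.)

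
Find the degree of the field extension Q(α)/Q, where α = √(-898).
[Q(α):Q] = 2

[Q(α):Q] equals the degree of the minimal polynomial of α. Here α^2 = -898 and x^2 + 898 is irreducible (d = -898 is squarefree, ≠ 1, hence not a square), so deg(m_α) = 2. Thus [Q(α):Q] = 2.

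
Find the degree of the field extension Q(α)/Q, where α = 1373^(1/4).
[Q(α):Q] = 4

α is a root of x^4 - 1373. By Eisenstein's criterion at the prime p = 1373 (which divides the constant term 1373 but p^2 = 1885129 does not, since 1373 is squarefree), x^4 - 1373 is irreducible over Q. Hence [Q(α):Q] = 4.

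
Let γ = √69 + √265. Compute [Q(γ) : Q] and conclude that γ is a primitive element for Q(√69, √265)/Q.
[Q(γ) : Q] = 4 (equivalently, Q(γ) = Q(√69, √265))

Obviously Q(γ) ⊆ Q(√69, √265), and [Q(√69, √265):Q] = 4 (since 69, 265 are distinct squarefree integers > 1 with 18285 not a perfect square). To show equality we compute the minimal polynomial of γ. From γ = √69 + √265: γ^2 = 69 + 2√(18285) + 265 = 334 + 2√(18285), so γ^2 - 334 = 2√(18285); squaring, (γ^2 - 334)^2 = 4·18285, i.e. γ^4 - 668γ^2 + 111556 - 73140 = 0, i.e. γ^4 - 668γ^2 + 38416 = 0. So γ is a root of x^4 - 668x^2 + 38416. This polynomial is irreducible over Q: it has no rational root (each ±√69 ± √265 is irrational), and any factorization into two quadratics over Q would force √(18285) ∈ Q (pairing opposite roots) or √69, √265 ∈ Q (other pairings), all impossible. Hence [Q(γ):Q] = 4 = [Q(√69, √265):Q], so Q(γ) = Q(√69, √265).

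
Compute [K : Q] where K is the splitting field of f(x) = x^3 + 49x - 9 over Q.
[K : Q] = 6

By the rational root test, any rational root of the monic integer polynomial f(x) = x^3 + 49x - 9 must be an integer dividing the constant term -9, i.e. one of ±{1, 3, 9}. Evaluating: f(1) = 41, f(-1) = -59, f(3) = 165, f(-3) = -183, f(9) = 1161, f(-9) = -1179; none is 0, so f has no rational root and is therefore irreducible over Q (a cubic with no linear factor over a field is irreducible). For an irreducible cubic, the Galois group is A_3 or S_3 according as the discriminant disc(f) = -4a^3 - 27b^2 = -4·(49)^3 - 27·(-9)^2 = -472783 is or is not a square in Q. Here disc(f) = -472783 is not a perfect square in Q, so the Galois group of f over Q is not contained in A_3 and must be all of S_3. The splitting field has degree |S_3| = 6 over Q, so [K : Q] = 6.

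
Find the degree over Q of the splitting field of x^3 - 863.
[K : Q] = 6

The roots of x^3 - 863 are ∛863, ω∛863, ω^2∛863 where ω = e^(2πi/3) is a primitive cube root of unity, so K = Q(∛863, ω). Now [Q(∛863):Q] = 3 (since 863 is not a perfect cube, x^3 - 863 is irreducible) and [Q(ω):Q] = 2. Both 2 and 3 divide [K:Q], and [K:Q] ≤ 3·2 = 6, so [K:Q] = 6. (Equivalently: Q(∛863) ⊂ R but ω ∉ R, so [K : Q(∛863)] = 2.)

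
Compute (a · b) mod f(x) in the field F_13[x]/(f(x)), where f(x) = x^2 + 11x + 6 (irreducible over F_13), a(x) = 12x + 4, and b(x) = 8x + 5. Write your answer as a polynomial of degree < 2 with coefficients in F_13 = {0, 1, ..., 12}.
a · b ≡ 11x + 3 (mod f(x))

Multiply in F_13[x]: a(x)·b(x) = (12x + 4)·(8x + 5) = 5x^2 + x + 7. This has degree ≥ 2, so divide by f(x) over F_13: 5x^2 + x + 7 = (5)·(x^2 + 11x + 6) + (11x + 3). Hence a·b ≡ 11x + 3 (mod f). (F_13[x]/(f) is a field with 13^2 = 169 elements since f is irreducible of degree 2.)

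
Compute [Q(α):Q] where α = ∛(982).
[Q(α):Q] = 3

The minimal polynomial of α is x^3 - 982, irreducible over Q since 982 is not a perfect cube (so x^3 - 982 has no rational root). Hence [Q(α):Q] = deg(m_α) = 3.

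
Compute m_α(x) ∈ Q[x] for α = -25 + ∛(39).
m_α(x) = x^3 + 75x^2 + 1875x + 15586

Set β = α + 25 = ∛(39), so β^3 = 39. Then (α + 25)^3 - 39 = 0, i.e. α is a root of g(x) = (x + 25)^3 - 39 = x^3 + 75x^2 + 1875x + 15586. Since g(x) = h(x + 25) where h(x) = x^3 - 39, and h is irreducible over Q (because 39 is not a perfect cube, so h has no rational root, and a monic cubic with no rational root is irreducible), g is also irreducible (irreducibility is preserved under the substitution x → x + 25). Hence m_α(x) = x^3 + 75x^2 + 1875x + 15586.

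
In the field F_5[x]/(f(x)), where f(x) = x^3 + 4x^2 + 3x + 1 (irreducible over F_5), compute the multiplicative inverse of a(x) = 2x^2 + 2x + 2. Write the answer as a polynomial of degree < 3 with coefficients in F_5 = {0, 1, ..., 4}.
a(x)^(-1) ≡ 4x^2 + 3x + 4 (mod f(x))

Since f is irreducible over F_5, F_5[x]/(f) is a field and a(x) ≠ 0 has an inverse. Apply the extended Euclidean algorithm to f(x) and a(x) in F_5[x]: f(x) = (3x + 4)·a(x) + (4x + 3);  a(x) = (3x + 2)·(4x + 3) + (1). The last nonzero remainder is the constant 1 = gcd(f, a) in F_5. Back-substituting through the division chain expresses 1 = s(x)·a(x) + t(x)·f(x) with s(x) ≡ 4x^2 + 3x + 4 (mod f), so a(x)^(-1) ≡ s(x) = 4x^2 + 3x + 4 (mod f). Check: (2x^2 + 2x + 2)·(4x^2 + 3x + 4) = 3x^4 + 4x^3 + 2x^2 + 4x + 3 ≡ 1 (mod x^3 + 4x^2 + 3x + 1).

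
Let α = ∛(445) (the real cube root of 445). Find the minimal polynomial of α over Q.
m_α(x) = x^3 - 445

α satisfies α^3 = 445, so x^3 - 445 annihilates α. By the rational root test, a rational root p/q (in lowest terms) of x^3 - 445 would satisfy p^3 = 445 q^3, forcing q = 1 and p^3 = 445; but 445 is not a perfect cube, contradiction. A monic cubic over Q with no rational root is irreducible (any nontrivial factorization would include a linear factor). Hence x^3 - 445 is the minimal polynomial of α, and in particular [Q(α):Q] = 3.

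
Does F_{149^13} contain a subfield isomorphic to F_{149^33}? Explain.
No: F_{149^33} is not a subfield of F_{149^13}

F_{p^m} embeds in F_{p^n} iff m | n. Here 33 ∤ 13 (since 13 = 0·33 + 13 with remainder 13 ≠ 0), so F_{149^33} is not a subfield of F_{149^13}. Equivalently: if it were, the tower law would give 33 = [F_{149^33}:F_149] dividing [F_{149^13}:F_149] = 13, contradiction.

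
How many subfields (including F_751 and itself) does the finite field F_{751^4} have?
F_{751^4} has 3 subfields

The subfields of F_{p^n} are exactly the fields F_{p^d} for d | n (each is the fixed field of the unique index-d subgroup of Gal(F_{p^n}/F_p) ≅ Z/nZ). The divisors of n = 4 are {1, 2, 4}, giving 3 subfields: F_{751^1}, F_{751^2}, F_{751^4}.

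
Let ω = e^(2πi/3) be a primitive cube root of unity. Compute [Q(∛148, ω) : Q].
[Q(∛148, ω) : Q] = 6

[Q(∛148):Q] = 3 (min poly x^3 - 148, irreducible since 148 is not a perfect cube). [Q(ω):Q] = 2 (min poly x^2 + x + 1). Since Q(∛148) ⊂ R and ω ∉ R, we have ω ∉ Q(∛148), so x^2 + x + 1 remains irreducible over Q(∛148) and [Q(∛148, ω) : Q(∛148)] = 2. By the tower law, [Q(∛148, ω) : Q] = 3 · 2 = 6. (In fact Q(∛148, ω) is the splitting field of x^3 - 148 over Q.)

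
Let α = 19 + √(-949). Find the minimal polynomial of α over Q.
m_α(x) = x^2 - 38x + 1310

From α - 19 = √(-949), squaring gives (α - 19)^2 = -949, i.e. α^2 - 38α + 361 = -949, so α^2 - 38α + 1310 = 0. The discriminant of x^2 - 38x + 1310 is (-38)^2 - 4·(1310) = 1444 - 5240 = -3796, and 4·(-949) is not a perfect square in Q since -949 is squarefree and ≠ 1. Hence x^2 - 38x + 1310 is irreducible over Q and is the minimal polynomial of α.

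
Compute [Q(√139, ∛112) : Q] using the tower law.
[Q(√139, ∛112) : Q] = 6

Let L = Q(√139, ∛112). Since Q(√139) ⊂ L and [Q(√139):Q] = 2, the tower law gives 2 | [L:Q]. Likewise Q(∛112) ⊂ L with [Q(∛112):Q] = 3 (because 112 is not a perfect cube), so 3 | [L:Q]. As gcd(2,3) = 1, [L:Q] is divisible by 6. Conversely L is generated over Q by √139 and ∛112, so [L:Q] ≤ 2·3 = 6. Therefore [Q(√139, ∛112) : Q] = 6.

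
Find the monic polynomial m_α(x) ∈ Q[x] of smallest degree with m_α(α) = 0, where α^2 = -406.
m_α(x) = x^2 + 406

α satisfies α^2 + 406 = 0, so x^2 + 406 annihilates α. Since d = -406 is squarefree and ≠ 1, it is not a perfect square in Q, so x^2 + 406 has no rational root and is therefore irreducible over Q (a degree-2 polynomial over a field is irreducible iff it has no root). Hence m_α(x) = x^2 + 406.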